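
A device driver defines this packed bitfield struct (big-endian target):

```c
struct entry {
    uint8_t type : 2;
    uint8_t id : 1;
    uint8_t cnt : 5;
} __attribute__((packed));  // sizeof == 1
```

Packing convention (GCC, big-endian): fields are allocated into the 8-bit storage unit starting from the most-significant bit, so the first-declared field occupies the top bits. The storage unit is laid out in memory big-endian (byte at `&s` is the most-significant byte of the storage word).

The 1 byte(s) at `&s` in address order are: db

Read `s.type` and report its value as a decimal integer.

[0]=0xdb (big-endian) → word 0xdb
type:2 @ bit 6 → (0xdb>>6)&0x3 = 0x3  ←
id:1 @ bit 5 → (0xdb>>5)&0x1 = 0x0
cnt:5 @ bit 0 → (0xdb>>0)&0x1f = 0x1b

3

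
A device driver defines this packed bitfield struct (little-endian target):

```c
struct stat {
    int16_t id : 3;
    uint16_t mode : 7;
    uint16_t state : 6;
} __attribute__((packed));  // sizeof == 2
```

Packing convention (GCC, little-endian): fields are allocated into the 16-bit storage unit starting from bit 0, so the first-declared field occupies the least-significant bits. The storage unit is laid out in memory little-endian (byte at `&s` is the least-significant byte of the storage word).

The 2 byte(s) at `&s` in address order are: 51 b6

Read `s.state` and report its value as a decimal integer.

45

[0]=0x51 [1]=0xb6 (little-endian) → word 0xb651
id [0+:3] = (word>>0) & 0x7 = 1
mode [3+:7] = (word>>3) & 0x7f = 74
state [10+:6] = (word>>10) & 0x3f = 45  ←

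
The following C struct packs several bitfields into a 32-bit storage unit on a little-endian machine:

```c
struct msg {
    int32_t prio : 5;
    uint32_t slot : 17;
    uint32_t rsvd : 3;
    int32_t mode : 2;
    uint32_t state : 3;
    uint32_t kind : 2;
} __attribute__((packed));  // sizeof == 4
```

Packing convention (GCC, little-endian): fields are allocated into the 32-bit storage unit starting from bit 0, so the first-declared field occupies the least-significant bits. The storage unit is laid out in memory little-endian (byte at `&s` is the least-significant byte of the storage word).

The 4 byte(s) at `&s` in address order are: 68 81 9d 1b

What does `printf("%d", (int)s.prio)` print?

8

[0]=0x68 [1]=0x81 [2]=0x9d [3]=0x1b (little-endian) → word 0x1b9d8168
prio:5 @ bit 0 → (0x1b9d8168>>0)&0x1f = 0x8  ←
slot:17 @ bit 5 → (0x1b9d8168>>5)&0x1ffff = 0xec0b
rsvd:3 @ bit 22 → (0x1b9d8168>>22)&0x7 = 0x6
mode:2 @ bit 25 → (0x1b9d8168>>25)&0x3 = 0x1
state:3 @ bit 27 → (0x1b9d8168>>27)&0x7 = 0x3
kind:2 @ bit 30 → (0x1b9d8168>>30)&0x3 = 0x0
prio signed 5b, MSB=0: value = 8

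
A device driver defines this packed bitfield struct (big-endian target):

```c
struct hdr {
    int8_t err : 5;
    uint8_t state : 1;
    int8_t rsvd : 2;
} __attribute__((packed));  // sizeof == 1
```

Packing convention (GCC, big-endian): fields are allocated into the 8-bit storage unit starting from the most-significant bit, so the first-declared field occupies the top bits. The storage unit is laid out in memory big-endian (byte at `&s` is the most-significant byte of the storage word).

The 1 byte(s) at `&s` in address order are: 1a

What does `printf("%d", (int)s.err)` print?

3

[0]=0x1a (big-endian) → word 0x1a
err:5 @ bit 3 → (0x1a>>3)&0x1f = 0x3  ←
state:1 @ bit 2 → (0x1a>>2)&0x1 = 0x0
rsvd:2 @ bit 0 → (0x1a>>0)&0x3 = 0x2
err signed 5b, MSB=0: value = 3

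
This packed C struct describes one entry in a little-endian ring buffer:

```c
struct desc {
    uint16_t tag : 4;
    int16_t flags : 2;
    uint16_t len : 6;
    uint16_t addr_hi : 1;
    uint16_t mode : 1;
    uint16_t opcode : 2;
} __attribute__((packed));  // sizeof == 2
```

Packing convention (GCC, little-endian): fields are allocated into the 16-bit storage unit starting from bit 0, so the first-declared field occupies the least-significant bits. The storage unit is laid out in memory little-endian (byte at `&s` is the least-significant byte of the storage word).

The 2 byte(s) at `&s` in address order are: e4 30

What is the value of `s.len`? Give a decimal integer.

[0]=0xe4 [1]=0x30 (little-endian) → word 0x30e4
tag:4 @ bit 0 → (0x30e4>>0)&0xf = 0x4
flags:2 @ bit 4 → (0x30e4>>4)&0x3 = 0x2
len:6 @ bit 6 → (0x30e4>>6)&0x3f = 0x3  ←
addr_hi:1 @ bit 12 → (0x30e4>>12)&0x1 = 0x1
mode:1 @ bit 13 → (0x30e4>>13)&0x1 = 0x1
opcode:2 @ bit 14 → (0x30e4>>14)&0x3 = 0x0

3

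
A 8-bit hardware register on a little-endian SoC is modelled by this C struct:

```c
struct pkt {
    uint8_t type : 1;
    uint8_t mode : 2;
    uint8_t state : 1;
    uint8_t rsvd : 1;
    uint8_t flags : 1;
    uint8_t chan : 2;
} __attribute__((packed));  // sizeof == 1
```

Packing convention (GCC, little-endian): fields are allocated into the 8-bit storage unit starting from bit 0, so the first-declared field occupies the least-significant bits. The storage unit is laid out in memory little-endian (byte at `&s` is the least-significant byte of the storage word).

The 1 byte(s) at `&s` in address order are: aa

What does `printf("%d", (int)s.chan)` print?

[0]=0xaa (little-endian) → word 0xaa
type:1 @ bit 0 → (0xaa>>0)&0x1 = 0x0
mode:2 @ bit 1 → (0xaa>>1)&0x3 = 0x1
state:1 @ bit 3 → (0xaa>>3)&0x1 = 0x1
rsvd:1 @ bit 4 → (0xaa>>4)&0x1 = 0x0
flags:1 @ bit 5 → (0xaa>>5)&0x1 = 0x1
chan:2 @ bit 6 → (0xaa>>6)&0x3 = 0x2  ←

2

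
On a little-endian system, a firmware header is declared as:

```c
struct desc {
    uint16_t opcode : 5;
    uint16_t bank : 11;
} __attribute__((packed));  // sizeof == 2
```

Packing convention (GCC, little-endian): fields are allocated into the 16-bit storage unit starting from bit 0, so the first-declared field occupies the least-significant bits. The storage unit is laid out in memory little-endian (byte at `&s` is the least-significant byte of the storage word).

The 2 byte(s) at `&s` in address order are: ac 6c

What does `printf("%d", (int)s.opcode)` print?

[0]=0xac [1]=0x6c (little-endian) → word 0x6cac
opcode:5 @ bit 0 → (0x6cac>>0)&0x1f = 0xc  ←
bank:11 @ bit 5 → (0x6cac>>5)&0x7ff = 0x365

12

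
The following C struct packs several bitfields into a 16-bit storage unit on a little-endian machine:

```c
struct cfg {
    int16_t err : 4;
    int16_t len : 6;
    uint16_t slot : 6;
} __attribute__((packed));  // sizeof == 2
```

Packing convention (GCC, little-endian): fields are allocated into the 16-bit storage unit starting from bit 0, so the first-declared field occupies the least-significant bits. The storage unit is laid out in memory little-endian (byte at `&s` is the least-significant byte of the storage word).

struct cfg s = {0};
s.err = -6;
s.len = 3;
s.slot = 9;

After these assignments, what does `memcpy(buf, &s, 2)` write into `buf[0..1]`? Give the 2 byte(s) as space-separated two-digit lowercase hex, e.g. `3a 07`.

3a 24

[0+:4] err=-6 & 0xf = 0xa; word=0x000a
[4+:6] len=3 & 0x3f = 0x3; word=0x003a
[10+:6] slot=9 & 0x3f = 0x9; word=0x243a
word = 0x243a → little-endian bytes:
  [0]=0x3a  [1]=0x24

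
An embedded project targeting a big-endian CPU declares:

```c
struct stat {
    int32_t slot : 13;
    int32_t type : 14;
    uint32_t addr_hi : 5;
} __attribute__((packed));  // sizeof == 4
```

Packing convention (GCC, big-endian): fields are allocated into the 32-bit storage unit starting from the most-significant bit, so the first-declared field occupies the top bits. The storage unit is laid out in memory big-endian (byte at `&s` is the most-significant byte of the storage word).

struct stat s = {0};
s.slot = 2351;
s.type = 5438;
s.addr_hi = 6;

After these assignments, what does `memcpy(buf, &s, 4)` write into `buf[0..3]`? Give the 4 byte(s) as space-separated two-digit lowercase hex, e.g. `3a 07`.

[19+:13] slot=2351 & 0x1fff = 0x92f; word=0x49780000
[5+:14] type=5438 & 0x3fff = 0x153e; word=0x497aa7c0
[0+:5] addr_hi=6 & 0x1f = 0x6; word=0x497aa7c6
word = 0x497aa7c6 → big-endian bytes:
  [0]=0x49  [1]=0x7a  [2]=0xa7  [3]=0xc6

49 7a a7 c6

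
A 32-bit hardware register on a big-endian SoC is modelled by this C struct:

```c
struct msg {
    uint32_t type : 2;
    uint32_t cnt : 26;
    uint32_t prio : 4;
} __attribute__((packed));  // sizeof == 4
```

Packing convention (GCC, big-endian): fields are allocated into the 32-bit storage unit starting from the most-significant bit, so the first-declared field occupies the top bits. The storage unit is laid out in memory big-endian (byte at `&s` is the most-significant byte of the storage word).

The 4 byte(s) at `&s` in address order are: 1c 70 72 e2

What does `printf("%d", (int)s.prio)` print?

2

[0]=0x1c [1]=0x70 [2]=0x72 [3]=0xe2 (big-endian) → word 0x1c7072e2
type:2 @ bit 30 → (0x1c7072e2>>30)&0x3 = 0x0
cnt:26 @ bit 4 → (0x1c7072e2>>4)&0x3ffffff = 0x1c7072e
prio:4 @ bit 0 → (0x1c7072e2>>0)&0xf = 0x2  ←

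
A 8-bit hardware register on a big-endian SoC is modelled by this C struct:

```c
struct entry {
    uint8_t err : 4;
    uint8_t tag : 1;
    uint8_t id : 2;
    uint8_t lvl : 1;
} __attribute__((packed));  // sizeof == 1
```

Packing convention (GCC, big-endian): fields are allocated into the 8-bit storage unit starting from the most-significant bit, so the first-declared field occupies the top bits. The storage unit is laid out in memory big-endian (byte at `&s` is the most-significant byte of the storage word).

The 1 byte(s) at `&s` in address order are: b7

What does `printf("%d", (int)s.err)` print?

11

[0]=0xb7 (big-endian) → word 0xb7
err [4+:4] = (word>>4) & 0xf = 11  ←
tag [3+:1] = (word>>3) & 0x1 = 0
id [1+:2] = (word>>1) & 0x3 = 3
lvl [0+:1] = (word>>0) & 0x1 = 1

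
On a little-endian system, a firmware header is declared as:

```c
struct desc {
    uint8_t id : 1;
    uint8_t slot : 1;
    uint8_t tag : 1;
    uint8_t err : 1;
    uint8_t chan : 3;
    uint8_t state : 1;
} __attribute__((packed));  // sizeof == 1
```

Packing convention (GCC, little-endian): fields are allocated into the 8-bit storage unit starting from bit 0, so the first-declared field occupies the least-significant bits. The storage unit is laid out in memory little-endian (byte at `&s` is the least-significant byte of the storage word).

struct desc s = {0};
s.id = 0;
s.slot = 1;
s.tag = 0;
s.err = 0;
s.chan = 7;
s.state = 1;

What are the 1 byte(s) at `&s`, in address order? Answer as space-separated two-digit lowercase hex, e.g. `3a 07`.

f2

[0+:1] id=0 & 0x1 = 0x0; word=0x00
[1+:1] slot=1 & 0x1 = 0x1; word=0x02
[2+:1] tag=0 & 0x1 = 0x0; word=0x02
[3+:1] err=0 & 0x1 = 0x0; word=0x02
[4+:3] chan=7 & 0x7 = 0x7; word=0x72
[7+:1] state=1 & 0x1 = 0x1; word=0xf2
word = 0xf2 → little-endian bytes:
  [0]=0xf2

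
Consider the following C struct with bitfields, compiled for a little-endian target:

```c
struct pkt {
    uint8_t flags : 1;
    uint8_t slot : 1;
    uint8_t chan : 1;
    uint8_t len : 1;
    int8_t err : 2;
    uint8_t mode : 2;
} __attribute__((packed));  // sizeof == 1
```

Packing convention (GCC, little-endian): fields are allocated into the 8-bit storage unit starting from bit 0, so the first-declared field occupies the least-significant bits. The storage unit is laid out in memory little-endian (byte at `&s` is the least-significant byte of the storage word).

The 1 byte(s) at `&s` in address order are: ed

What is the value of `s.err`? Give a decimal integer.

[0]=0xed (little-endian) → word 0xed
flags:1 @ bit 0 → (0xed>>0)&0x1 = 0x1
slot:1 @ bit 1 → (0xed>>1)&0x1 = 0x0
chan:1 @ bit 2 → (0xed>>2)&0x1 = 0x1
len:1 @ bit 3 → (0xed>>3)&0x1 = 0x1
err:2 @ bit 4 → (0xed>>4)&0x3 = 0x2  ←
mode:2 @ bit 6 → (0xed>>6)&0x3 = 0x3
err signed 2b, MSB=1: 2 - 4 = -2

-2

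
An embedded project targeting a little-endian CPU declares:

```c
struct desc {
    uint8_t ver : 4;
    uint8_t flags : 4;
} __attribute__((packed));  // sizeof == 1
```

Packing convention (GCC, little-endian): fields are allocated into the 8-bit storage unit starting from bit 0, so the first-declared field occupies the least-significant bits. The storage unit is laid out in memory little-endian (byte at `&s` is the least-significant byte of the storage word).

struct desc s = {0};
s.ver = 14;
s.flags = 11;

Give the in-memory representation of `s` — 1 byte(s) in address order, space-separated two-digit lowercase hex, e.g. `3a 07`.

ver (4b) val=14 bits=0xe at bit 0: 0x0e
flags (4b) val=11 bits=0xb at bit 4: 0xbe
word = 0xbe → little-endian bytes:
  [0]=0xbe

be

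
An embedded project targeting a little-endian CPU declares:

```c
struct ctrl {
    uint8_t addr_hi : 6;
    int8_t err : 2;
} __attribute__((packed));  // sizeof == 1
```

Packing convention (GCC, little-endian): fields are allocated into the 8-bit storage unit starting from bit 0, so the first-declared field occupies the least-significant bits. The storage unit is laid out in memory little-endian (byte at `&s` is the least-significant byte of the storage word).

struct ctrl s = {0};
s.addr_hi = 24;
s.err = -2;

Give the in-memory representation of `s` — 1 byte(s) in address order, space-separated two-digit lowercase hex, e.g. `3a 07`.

addr_hi:6 = 24 → 0x18 << 0 → word 0x18
err:2 = -2 → 0x2 << 6 → word 0x98
word = 0x98 → little-endian bytes:
  [0]=0x98

98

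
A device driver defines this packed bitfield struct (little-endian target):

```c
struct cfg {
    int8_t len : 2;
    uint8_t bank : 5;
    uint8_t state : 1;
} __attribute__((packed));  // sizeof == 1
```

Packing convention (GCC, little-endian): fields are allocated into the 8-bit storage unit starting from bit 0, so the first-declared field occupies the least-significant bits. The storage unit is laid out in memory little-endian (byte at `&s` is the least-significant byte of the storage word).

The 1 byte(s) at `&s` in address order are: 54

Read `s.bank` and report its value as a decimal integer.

21

[0]=0x54 (little-endian) → word 0x54
len:2 @ bit 0 → (0x54>>0)&0x3 = 0x0
bank:5 @ bit 2 → (0x54>>2)&0x1f = 0x15  ←
state:1 @ bit 7 → (0x54>>7)&0x1 = 0x0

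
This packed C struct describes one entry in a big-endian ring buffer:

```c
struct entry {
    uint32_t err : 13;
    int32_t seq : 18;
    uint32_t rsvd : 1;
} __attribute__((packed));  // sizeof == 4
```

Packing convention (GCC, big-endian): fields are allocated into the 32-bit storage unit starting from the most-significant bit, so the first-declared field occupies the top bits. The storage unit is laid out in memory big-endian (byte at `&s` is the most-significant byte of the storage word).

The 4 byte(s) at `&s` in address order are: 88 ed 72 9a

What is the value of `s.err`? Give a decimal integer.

[0]=0x88 [1]=0xed [2]=0x72 [3]=0x9a (big-endian) → word 0x88ed729a
err:13 @ bit 19 → (0x88ed729a>>19)&0x1fff = 0x111d  ←
seq:18 @ bit 1 → (0x88ed729a>>1)&0x3ffff = 0x2b94d
rsvd:1 @ bit 0 → (0x88ed729a>>0)&0x1 = 0x0

4381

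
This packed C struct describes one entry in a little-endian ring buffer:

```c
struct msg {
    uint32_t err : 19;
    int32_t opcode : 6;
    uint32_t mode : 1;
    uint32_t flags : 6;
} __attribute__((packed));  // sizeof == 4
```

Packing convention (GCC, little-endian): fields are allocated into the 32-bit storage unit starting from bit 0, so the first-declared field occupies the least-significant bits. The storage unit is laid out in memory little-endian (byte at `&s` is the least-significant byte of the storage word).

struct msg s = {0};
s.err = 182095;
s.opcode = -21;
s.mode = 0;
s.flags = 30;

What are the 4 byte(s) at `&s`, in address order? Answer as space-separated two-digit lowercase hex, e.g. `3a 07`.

4f c7 5a 79

err:19 = 182095 → 0x2c74f << 0 → word 0x0002c74f
opcode:6 = -21 → 0x2b << 19 → word 0x015ac74f
mode:1 = 0 → 0x0 << 25 → word 0x015ac74f
flags:6 = 30 → 0x1e << 26 → word 0x795ac74f
word = 0x795ac74f → little-endian bytes:
  [0]=0x4f  [1]=0xc7  [2]=0x5a  [3]=0x79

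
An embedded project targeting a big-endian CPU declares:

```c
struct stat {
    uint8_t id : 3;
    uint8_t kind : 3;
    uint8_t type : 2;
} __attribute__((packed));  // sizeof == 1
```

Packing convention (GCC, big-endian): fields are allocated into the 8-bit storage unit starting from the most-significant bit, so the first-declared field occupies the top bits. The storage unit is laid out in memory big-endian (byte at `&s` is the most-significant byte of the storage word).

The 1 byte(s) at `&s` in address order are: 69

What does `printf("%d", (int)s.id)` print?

[0]=0x69 (big-endian) → word 0x69
id [5+:3] = (word>>5) & 0x7 = 3  ←
kind [2+:3] = (word>>2) & 0x7 = 2
type [0+:2] = (word>>0) & 0x3 = 1

3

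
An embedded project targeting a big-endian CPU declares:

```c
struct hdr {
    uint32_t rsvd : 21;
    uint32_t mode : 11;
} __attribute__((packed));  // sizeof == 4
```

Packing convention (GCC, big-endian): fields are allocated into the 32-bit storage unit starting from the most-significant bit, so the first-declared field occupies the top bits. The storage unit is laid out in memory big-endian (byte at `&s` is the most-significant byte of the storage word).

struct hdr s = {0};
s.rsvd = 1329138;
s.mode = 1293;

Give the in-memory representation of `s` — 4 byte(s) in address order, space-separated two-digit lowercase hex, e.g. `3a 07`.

a2 3f 95 0d

rsvd:21 = 1329138 → 0x1447f2 << 11 → word 0xa23f9000
mode:11 = 1293 → 0x50d << 0 → word 0xa23f950d
word = 0xa23f950d → big-endian bytes:
  [0]=0xa2  [1]=0x3f  [2]=0x95  [3]=0x0d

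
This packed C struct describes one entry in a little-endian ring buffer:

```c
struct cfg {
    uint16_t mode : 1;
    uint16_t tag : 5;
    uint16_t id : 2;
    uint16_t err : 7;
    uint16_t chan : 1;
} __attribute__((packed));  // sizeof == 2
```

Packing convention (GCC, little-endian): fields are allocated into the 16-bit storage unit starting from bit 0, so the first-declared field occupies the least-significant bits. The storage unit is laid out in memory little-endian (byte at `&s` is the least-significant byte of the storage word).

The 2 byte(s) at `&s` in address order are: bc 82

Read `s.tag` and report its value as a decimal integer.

[0]=0xbc [1]=0x82 (little-endian) → word 0x82bc
mode [0+:1] = (word>>0) & 0x1 = 0
tag [1+:5] = (word>>1) & 0x1f = 30  ←
id [6+:2] = (word>>6) & 0x3 = 2
err [8+:7] = (word>>8) & 0x7f = 2
chan [15+:1] = (word>>15) & 0x1 = 1

30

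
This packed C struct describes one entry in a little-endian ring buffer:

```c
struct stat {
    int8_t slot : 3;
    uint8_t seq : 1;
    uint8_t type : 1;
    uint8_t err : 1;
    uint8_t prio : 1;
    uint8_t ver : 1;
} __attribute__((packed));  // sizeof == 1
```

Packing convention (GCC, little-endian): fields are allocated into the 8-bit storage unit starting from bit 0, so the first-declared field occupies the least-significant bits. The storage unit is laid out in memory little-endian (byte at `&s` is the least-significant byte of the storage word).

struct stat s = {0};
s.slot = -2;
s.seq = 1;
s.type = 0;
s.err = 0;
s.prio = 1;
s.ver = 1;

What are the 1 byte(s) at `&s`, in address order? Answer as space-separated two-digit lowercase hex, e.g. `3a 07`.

[0+:3] slot=-2 & 0x7 = 0x6; word=0x06
[3+:1] seq=1 & 0x1 = 0x1; word=0x0e
[4+:1] type=0 & 0x1 = 0x0; word=0x0e
[5+:1] err=0 & 0x1 = 0x0; word=0x0e
[6+:1] prio=1 & 0x1 = 0x1; word=0x4e
[7+:1] ver=1 & 0x1 = 0x1; word=0xce
word = 0xce → little-endian bytes:
  [0]=0xce

ce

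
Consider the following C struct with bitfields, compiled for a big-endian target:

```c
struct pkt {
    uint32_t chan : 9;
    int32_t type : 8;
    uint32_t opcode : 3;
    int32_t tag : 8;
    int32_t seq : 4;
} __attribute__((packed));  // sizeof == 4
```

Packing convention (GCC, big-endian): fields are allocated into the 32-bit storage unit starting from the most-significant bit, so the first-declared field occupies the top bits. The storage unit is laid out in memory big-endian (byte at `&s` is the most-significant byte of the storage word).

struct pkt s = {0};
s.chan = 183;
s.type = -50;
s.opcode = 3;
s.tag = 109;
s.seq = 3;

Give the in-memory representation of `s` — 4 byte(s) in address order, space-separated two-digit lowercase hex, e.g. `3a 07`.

5b e7 36 d3

chan (9b) val=183 bits=0xb7 at bit 23: 0x5b800000
type (8b) val=-50 bits=0xce at bit 15: 0x5be70000
opcode (3b) val=3 bits=0x3 at bit 12: 0x5be73000
tag (8b) val=109 bits=0x6d at bit 4: 0x5be736d0
seq (4b) val=3 bits=0x3 at bit 0: 0x5be736d3
word = 0x5be736d3 → big-endian bytes:
  [0]=0x5b  [1]=0xe7  [2]=0x36  [3]=0xd3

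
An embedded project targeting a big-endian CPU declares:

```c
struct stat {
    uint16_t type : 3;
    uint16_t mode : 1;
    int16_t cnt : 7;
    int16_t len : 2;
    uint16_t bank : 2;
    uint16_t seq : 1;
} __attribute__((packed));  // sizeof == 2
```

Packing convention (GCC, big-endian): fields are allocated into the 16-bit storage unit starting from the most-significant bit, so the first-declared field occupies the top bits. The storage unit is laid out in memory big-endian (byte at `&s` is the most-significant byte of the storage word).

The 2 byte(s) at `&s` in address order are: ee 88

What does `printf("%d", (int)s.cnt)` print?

[0]=0xee [1]=0x88 (big-endian) → word 0xee88
type [13+:3] = (word>>13) & 0x7 = 7
mode [12+:1] = (word>>12) & 0x1 = 0
cnt [5+:7] = (word>>5) & 0x7f = 116  ←
len [3+:2] = (word>>3) & 0x3 = 1
bank [1+:2] = (word>>1) & 0x3 = 0
seq [0+:1] = (word>>0) & 0x1 = 0
cnt signed 7b, MSB=1: 116 - 128 = -12

-12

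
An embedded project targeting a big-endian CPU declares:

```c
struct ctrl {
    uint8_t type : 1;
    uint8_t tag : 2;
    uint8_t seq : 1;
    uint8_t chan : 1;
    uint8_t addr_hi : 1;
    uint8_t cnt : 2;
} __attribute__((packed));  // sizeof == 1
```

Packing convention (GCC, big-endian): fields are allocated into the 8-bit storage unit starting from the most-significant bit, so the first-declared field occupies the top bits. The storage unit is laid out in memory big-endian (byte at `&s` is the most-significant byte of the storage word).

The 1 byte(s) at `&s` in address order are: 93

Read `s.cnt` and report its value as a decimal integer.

3

[0]=0x93 (big-endian) → word 0x93
type [7+:1] = (word>>7) & 0x1 = 1
tag [5+:2] = (word>>5) & 0x3 = 0
seq [4+:1] = (word>>4) & 0x1 = 1
chan [3+:1] = (word>>3) & 0x1 = 0
addr_hi [2+:1] = (word>>2) & 0x1 = 0
cnt [0+:2] = (word>>0) & 0x3 = 3  ←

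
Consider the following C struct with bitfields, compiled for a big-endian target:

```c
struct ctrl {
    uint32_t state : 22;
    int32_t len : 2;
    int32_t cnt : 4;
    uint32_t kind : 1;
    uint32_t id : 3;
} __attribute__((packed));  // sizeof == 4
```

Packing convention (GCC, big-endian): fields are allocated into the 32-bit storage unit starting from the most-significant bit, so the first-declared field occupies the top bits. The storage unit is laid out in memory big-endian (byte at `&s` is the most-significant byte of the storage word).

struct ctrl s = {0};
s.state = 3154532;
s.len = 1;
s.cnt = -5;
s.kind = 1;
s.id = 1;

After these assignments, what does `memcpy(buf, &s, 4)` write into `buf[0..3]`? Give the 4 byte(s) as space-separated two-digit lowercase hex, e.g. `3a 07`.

state (22b) val=3154532 bits=0x302264 at bit 10: 0xc0899000
len (2b) val=1 bits=0x1 at bit 8: 0xc0899100
cnt (4b) val=-5 bits=0xb at bit 4: 0xc08991b0
kind (1b) val=1 bits=0x1 at bit 3: 0xc08991b8
id (3b) val=1 bits=0x1 at bit 0: 0xc08991b9
word = 0xc08991b9 → big-endian bytes:
  [0]=0xc0  [1]=0x89  [2]=0x91  [3]=0xb9

c0 89 91 b9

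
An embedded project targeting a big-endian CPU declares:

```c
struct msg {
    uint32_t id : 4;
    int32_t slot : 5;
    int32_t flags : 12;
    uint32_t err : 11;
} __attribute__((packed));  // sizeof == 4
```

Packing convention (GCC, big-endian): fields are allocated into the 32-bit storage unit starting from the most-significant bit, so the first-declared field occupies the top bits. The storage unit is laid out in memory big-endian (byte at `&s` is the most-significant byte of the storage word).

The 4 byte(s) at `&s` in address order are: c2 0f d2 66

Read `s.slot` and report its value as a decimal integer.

4

[0]=0xc2 [1]=0x0f [2]=0xd2 [3]=0x66 (big-endian) → word 0xc20fd266
id:4 @ bit 28 → (0xc20fd266>>28)&0xf = 0xc
slot:5 @ bit 23 → (0xc20fd266>>23)&0x1f = 0x4  ←
flags:12 @ bit 11 → (0xc20fd266>>11)&0xfff = 0x1fa
err:11 @ bit 0 → (0xc20fd266>>0)&0x7ff = 0x266
slot signed 5b, MSB=0: value = 4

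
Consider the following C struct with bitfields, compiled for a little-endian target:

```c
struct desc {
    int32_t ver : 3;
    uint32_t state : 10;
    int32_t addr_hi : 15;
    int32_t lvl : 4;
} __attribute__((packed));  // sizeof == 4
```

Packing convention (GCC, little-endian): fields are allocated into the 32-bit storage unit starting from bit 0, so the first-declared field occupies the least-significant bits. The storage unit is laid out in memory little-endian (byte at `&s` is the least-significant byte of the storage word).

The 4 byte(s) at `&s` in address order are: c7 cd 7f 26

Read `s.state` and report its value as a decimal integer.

[0]=0xc7 [1]=0xcd [2]=0x7f [3]=0x26 (little-endian) → word 0x267fcdc7
ver [0+:3] = (word>>0) & 0x7 = 7
state [3+:10] = (word>>3) & 0x3ff = 440  ←
addr_hi [13+:15] = (word>>13) & 0x7fff = 13310
lvl [28+:4] = (word>>28) & 0xf = 2

440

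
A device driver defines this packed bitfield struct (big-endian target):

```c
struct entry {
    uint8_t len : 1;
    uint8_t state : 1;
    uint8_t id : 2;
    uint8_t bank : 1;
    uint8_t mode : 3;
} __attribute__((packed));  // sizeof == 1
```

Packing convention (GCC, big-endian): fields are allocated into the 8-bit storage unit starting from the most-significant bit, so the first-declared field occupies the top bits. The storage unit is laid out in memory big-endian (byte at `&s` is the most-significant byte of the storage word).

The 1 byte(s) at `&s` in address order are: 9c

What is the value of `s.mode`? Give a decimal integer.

[0]=0x9c (big-endian) → word 0x9c
len:1 @ bit 7 → (0x9c>>7)&0x1 = 0x1
state:1 @ bit 6 → (0x9c>>6)&0x1 = 0x0
id:2 @ bit 4 → (0x9c>>4)&0x3 = 0x1
bank:1 @ bit 3 → (0x9c>>3)&0x1 = 0x1
mode:3 @ bit 0 → (0x9c>>0)&0x7 = 0x4  ←

4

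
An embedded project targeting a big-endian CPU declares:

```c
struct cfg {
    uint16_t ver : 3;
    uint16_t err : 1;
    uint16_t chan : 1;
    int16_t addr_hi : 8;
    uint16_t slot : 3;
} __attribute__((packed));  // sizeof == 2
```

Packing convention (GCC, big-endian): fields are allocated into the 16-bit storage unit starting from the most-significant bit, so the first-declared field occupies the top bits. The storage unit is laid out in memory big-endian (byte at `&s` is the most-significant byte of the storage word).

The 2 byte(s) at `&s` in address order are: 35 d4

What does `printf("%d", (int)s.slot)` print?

[0]=0x35 [1]=0xd4 (big-endian) → word 0x35d4
ver:3 @ bit 13 → (0x35d4>>13)&0x7 = 0x1
err:1 @ bit 12 → (0x35d4>>12)&0x1 = 0x1
chan:1 @ bit 11 → (0x35d4>>11)&0x1 = 0x0
addr_hi:8 @ bit 3 → (0x35d4>>3)&0xff = 0xba
slot:3 @ bit 0 → (0x35d4>>0)&0x7 = 0x4  ←

4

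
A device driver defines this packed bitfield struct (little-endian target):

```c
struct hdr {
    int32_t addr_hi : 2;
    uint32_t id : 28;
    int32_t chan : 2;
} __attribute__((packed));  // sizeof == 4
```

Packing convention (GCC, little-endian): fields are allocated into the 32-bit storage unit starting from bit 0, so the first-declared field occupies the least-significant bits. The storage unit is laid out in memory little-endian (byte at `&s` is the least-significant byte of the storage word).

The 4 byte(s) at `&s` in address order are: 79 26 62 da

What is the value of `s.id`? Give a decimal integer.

110659998

[0]=0x79 [1]=0x26 [2]=0x62 [3]=0xda (little-endian) → word 0xda622679
addr_hi [0+:2] = (word>>0) & 0x3 = 1
id [2+:28] = (word>>2) & 0xfffffff = 110659998  ←
chan [30+:2] = (word>>30) & 0x3 = 3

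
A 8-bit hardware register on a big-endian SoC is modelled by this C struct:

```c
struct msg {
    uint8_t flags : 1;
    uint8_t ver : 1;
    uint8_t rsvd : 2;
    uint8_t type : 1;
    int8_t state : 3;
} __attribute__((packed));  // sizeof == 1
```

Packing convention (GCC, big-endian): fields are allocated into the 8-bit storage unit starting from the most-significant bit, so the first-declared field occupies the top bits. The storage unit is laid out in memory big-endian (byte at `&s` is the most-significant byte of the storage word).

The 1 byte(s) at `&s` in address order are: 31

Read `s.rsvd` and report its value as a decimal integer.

3

[0]=0x31 (big-endian) → word 0x31
flags [7+:1] = (word>>7) & 0x1 = 0
ver [6+:1] = (word>>6) & 0x1 = 0
rsvd [4+:2] = (word>>4) & 0x3 = 3  ←
type [3+:1] = (word>>3) & 0x1 = 0
state [0+:3] = (word>>0) & 0x7 = 1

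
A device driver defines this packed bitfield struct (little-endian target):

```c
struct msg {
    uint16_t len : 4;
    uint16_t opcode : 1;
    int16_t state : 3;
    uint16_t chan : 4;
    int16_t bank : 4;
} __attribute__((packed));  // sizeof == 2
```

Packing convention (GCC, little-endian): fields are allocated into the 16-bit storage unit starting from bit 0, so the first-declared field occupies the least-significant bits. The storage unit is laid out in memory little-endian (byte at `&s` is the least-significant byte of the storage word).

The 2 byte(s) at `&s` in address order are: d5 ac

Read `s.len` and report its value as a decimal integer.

[0]=0xd5 [1]=0xac (little-endian) → word 0xacd5
len:4 @ bit 0 → (0xacd5>>0)&0xf = 0x5  ←
opcode:1 @ bit 4 → (0xacd5>>4)&0x1 = 0x1
state:3 @ bit 5 → (0xacd5>>5)&0x7 = 0x6
chan:4 @ bit 8 → (0xacd5>>8)&0xf = 0xc
bank:4 @ bit 12 → (0xacd5>>12)&0xf = 0xa

5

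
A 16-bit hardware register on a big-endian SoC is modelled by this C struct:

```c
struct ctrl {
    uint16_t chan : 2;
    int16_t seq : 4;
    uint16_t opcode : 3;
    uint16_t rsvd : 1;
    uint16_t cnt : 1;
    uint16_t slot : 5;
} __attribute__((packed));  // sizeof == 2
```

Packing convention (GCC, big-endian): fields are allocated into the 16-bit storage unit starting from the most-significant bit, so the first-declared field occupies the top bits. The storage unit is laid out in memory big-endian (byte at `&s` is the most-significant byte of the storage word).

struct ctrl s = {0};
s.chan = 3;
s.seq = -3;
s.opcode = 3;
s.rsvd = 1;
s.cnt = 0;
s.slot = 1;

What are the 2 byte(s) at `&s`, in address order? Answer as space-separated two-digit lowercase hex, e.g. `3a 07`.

f5 c1

chan:2 = 3 → 0x3 << 14 → word 0xc000
seq:4 = -3 → 0xd << 10 → word 0xf400
opcode:3 = 3 → 0x3 << 7 → word 0xf580
rsvd:1 = 1 → 0x1 << 6 → word 0xf5c0
cnt:1 = 0 → 0x0 << 5 → word 0xf5c0
slot:5 = 1 → 0x1 << 0 → word 0xf5c1
word = 0xf5c1 → big-endian bytes:
  [0]=0xf5  [1]=0xc1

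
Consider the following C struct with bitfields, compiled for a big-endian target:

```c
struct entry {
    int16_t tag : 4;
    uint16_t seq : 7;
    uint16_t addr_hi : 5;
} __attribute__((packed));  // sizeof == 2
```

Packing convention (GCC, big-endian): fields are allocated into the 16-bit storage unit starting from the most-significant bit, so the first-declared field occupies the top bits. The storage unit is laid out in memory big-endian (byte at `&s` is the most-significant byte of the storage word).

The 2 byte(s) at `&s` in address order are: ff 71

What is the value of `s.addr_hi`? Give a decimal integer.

[0]=0xff [1]=0x71 (big-endian) → word 0xff71
tag [12+:4] = (word>>12) & 0xf = 15
seq [5+:7] = (word>>5) & 0x7f = 123
addr_hi [0+:5] = (word>>0) & 0x1f = 17  ←

17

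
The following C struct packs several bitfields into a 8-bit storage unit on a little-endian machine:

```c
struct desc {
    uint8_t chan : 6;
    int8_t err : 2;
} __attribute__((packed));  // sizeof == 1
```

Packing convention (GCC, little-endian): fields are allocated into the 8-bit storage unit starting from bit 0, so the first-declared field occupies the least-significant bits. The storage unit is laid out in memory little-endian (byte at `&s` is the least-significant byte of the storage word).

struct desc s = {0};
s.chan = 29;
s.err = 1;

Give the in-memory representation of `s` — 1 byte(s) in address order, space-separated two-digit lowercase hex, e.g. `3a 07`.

5d

chan:6 = 29 → 0x1d << 0 → word 0x1d
err:2 = 1 → 0x1 << 6 → word 0x5d
word = 0x5d → little-endian bytes:
  [0]=0x5d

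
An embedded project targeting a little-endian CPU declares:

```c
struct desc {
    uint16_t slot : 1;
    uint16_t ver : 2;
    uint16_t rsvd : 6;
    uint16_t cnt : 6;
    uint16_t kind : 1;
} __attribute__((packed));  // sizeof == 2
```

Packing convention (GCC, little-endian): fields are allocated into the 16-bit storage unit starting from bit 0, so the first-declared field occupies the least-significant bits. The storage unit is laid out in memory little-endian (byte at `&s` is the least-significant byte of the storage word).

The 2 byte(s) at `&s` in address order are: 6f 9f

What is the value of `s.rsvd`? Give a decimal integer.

45

[0]=0x6f [1]=0x9f (little-endian) → word 0x9f6f
slot:1 @ bit 0 → (0x9f6f>>0)&0x1 = 0x1
ver:2 @ bit 1 → (0x9f6f>>1)&0x3 = 0x3
rsvd:6 @ bit 3 → (0x9f6f>>3)&0x3f = 0x2d  ←
cnt:6 @ bit 9 → (0x9f6f>>9)&0x3f = 0xf
kind:1 @ bit 15 → (0x9f6f>>15)&0x1 = 0x1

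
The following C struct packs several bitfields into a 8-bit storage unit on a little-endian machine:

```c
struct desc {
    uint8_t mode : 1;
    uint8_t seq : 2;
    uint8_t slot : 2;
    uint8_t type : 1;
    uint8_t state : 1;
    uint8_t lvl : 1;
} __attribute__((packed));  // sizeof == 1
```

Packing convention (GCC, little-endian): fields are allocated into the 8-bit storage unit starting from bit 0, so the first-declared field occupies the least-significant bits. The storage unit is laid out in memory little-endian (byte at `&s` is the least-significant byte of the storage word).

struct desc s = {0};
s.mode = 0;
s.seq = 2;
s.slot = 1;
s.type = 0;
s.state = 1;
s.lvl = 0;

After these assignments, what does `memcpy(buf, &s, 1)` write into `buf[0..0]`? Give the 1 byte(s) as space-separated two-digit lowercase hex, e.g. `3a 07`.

[0+:1] mode=0 & 0x1 = 0x0; word=0x00
[1+:2] seq=2 & 0x3 = 0x2; word=0x04
[3+:2] slot=1 & 0x3 = 0x1; word=0x0c
[5+:1] type=0 & 0x1 = 0x0; word=0x0c
[6+:1] state=1 & 0x1 = 0x1; word=0x4c
[7+:1] lvl=0 & 0x1 = 0x0; word=0x4c
word = 0x4c → little-endian bytes:
  [0]=0x4c

4c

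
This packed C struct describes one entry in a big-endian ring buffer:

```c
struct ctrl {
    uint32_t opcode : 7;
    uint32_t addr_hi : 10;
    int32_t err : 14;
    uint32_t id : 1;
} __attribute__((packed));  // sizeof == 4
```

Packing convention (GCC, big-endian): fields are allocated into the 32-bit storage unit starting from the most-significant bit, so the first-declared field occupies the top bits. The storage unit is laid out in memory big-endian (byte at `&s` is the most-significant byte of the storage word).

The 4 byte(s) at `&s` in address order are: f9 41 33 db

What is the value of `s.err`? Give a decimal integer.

6637

[0]=0xf9 [1]=0x41 [2]=0x33 [3]=0xdb (big-endian) → word 0xf94133db
opcode [25+:7] = (word>>25) & 0x7f = 124
addr_hi [15+:10] = (word>>15) & 0x3ff = 642
err [1+:14] = (word>>1) & 0x3fff = 6637  ←
id [0+:1] = (word>>0) & 0x1 = 1
err signed 14b, MSB=0: value = 6637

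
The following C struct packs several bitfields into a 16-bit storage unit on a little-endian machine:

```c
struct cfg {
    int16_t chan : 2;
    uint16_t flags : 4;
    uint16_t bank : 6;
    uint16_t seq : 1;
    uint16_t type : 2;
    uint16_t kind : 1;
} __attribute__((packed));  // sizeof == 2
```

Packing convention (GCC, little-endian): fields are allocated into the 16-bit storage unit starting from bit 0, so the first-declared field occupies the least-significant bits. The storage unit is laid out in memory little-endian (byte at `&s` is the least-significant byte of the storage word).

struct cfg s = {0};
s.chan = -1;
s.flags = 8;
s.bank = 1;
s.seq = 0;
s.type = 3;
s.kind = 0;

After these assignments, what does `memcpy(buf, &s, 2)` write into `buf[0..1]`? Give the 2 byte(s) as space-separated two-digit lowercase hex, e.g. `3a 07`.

chan:2 = -1 → 0x3 << 0 → word 0x0003
flags:4 = 8 → 0x8 << 2 → word 0x0023
bank:6 = 1 → 0x1 << 6 → word 0x0063
seq:1 = 0 → 0x0 << 12 → word 0x0063
type:2 = 3 → 0x3 << 13 → word 0x6063
kind:1 = 0 → 0x0 << 15 → word 0x6063
word = 0x6063 → little-endian bytes:
  [0]=0x63  [1]=0x60

63 60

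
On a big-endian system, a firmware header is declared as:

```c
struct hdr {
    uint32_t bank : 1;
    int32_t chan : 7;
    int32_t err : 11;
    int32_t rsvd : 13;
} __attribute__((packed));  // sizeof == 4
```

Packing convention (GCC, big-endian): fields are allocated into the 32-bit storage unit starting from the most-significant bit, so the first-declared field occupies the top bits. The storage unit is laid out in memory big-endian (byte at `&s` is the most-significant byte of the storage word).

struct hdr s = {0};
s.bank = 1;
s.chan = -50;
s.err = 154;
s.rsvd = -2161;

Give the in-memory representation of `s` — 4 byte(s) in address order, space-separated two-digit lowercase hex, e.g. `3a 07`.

ce 13 57 8f

bank (1b) val=1 bits=0x1 at bit 31: 0x80000000
chan (7b) val=-50 bits=0x4e at bit 24: 0xce000000
err (11b) val=154 bits=0x9a at bit 13: 0xce134000
rsvd (13b) val=-2161 bits=0x178f at bit 0: 0xce13578f
word = 0xce13578f → big-endian bytes:
  [0]=0xce  [1]=0x13  [2]=0x57  [3]=0x8f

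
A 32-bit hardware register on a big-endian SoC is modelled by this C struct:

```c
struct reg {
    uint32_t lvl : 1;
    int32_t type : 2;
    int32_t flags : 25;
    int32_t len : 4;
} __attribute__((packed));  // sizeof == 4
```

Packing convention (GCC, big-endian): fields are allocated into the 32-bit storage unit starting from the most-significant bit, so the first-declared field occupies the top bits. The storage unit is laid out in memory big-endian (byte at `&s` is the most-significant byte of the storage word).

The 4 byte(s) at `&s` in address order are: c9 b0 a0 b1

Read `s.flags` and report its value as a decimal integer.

10160651

[0]=0xc9 [1]=0xb0 [2]=0xa0 [3]=0xb1 (big-endian) → word 0xc9b0a0b1
lvl [31+:1] = (word>>31) & 0x1 = 1
type [29+:2] = (word>>29) & 0x3 = 2
flags [4+:25] = (word>>4) & 0x1ffffff = 10160651  ←
len [0+:4] = (word>>0) & 0xf = 1
flags signed 25b, MSB=0: value = 10160651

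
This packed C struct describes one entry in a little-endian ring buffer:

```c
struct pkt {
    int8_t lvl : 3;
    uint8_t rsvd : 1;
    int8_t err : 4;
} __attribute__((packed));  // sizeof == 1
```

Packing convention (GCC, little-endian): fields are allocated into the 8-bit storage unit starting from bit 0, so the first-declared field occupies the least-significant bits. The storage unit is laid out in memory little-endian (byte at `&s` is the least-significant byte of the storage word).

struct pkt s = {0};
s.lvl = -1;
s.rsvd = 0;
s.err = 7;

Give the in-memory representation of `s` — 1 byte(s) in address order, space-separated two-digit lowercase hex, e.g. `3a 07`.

77

lvl (3b) val=-1 bits=0x7 at bit 0: 0x07
rsvd (1b) val=0 bits=0x0 at bit 3: 0x07
err (4b) val=7 bits=0x7 at bit 4: 0x77
word = 0x77 → little-endian bytes:
  [0]=0x77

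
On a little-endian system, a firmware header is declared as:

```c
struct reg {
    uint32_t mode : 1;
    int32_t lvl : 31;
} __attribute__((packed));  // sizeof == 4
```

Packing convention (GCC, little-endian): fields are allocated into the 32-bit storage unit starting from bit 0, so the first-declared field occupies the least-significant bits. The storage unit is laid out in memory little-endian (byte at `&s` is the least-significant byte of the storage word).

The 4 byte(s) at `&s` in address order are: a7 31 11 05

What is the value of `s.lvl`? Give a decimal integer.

[0]=0xa7 [1]=0x31 [2]=0x11 [3]=0x05 (little-endian) → word 0x051131a7
mode:1 @ bit 0 → (0x051131a7>>0)&0x1 = 0x1
lvl:31 @ bit 1 → (0x051131a7>>1)&0x7fffffff = 0x28898d3  ←
lvl signed 31b, MSB=0: value = 42506451

42506451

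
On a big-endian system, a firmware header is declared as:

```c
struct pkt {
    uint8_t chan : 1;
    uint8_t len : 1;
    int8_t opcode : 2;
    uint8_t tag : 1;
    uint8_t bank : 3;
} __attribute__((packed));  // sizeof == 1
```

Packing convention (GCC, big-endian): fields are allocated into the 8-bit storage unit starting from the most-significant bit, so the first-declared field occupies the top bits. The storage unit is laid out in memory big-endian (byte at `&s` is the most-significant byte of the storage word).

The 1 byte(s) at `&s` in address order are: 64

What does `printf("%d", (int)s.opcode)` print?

-2

[0]=0x64 (big-endian) → word 0x64
chan:1 @ bit 7 → (0x64>>7)&0x1 = 0x0
len:1 @ bit 6 → (0x64>>6)&0x1 = 0x1
opcode:2 @ bit 4 → (0x64>>4)&0x3 = 0x2  ←
tag:1 @ bit 3 → (0x64>>3)&0x1 = 0x0
bank:3 @ bit 0 → (0x64>>0)&0x7 = 0x4
opcode signed 2b, MSB=1: 2 - 4 = -2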